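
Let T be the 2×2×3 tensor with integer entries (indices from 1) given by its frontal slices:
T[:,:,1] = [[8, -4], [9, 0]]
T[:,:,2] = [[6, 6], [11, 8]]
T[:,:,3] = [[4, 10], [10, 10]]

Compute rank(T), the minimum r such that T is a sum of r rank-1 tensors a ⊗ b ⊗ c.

Lower bound: the mode-3 unfolding of T (rows indexed by k, columns by (i,j) = (1,1), (1,2), (2,1), (2,2)) is [[8, -4, 9, 0], [6, 6, 11, 8], [4, 10, 10, 10]].
There the 3×3 minor on rows k ∈ {1, 2, 3}, columns (i,j) ∈ {(1,1), (1,2), (2,1)} is det [[8, -4, 9], [6, 6, 11], [4, 10, 10]] = -12 ≠ 0, so this unfolding has rank ≥ 3; CP rank is at least every unfolding rank, so rank(T) ≥ 3. (Flattening ranks never certify an upper bound on CP rank; for that we must actually write T with 3 rank-1 terms.)
Upper bound: T is a sum of 3 rank-1 terms, T = [1, 1] ⊗ [2, -1] ⊗ [2, 2, 2] + [1, 2] ⊗ [1, 1] ⊗ [2, 4, 4] + [2, 1] ⊗ [1, -2] ⊗ [1, -1, -2] (one valid choice — decompositions are not unique — normalised so each a, b is primitive with positive first nonzero entry; check it by expanding all entries), so rank(T) ≤ 3.
These bounds meet, so rank(T) = 3.

3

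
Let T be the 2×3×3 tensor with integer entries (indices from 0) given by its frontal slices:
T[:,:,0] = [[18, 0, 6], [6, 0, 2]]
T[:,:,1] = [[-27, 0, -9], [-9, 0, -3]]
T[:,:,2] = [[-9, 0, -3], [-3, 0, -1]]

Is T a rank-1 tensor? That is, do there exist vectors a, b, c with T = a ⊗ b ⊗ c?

Yes

If T = a ⊗ b ⊗ c then every fibre of T is a multiple of the corresponding factor, so read the factors off the fibres through the nonzero entry T[0,0,0] = 18.
The mode-1 fibre T[:,0,0] = [18, 6] gives a = (3, 1) (primitive direction); the mode-2 fibre T[0,:,0] = [18, 0, 6] gives b = (3, 0, 1); then c[k] = T[0,0,k] / (a[0]·b[0]) = [18, -27, -9] / 9 = (2, -3, -1).
Expanding (3, 1) ⊗ (3, 0, 1) ⊗ (2, -3, -1) reproduces all 18 entries of T, so T = (3, 1) ⊗ (3, 0, 1) ⊗ (2, -3, -1) and rank(T) ≤ 1.
Equivalently every frontal slice T[:,:,k] is c[k] times the rank-1 matrix (3, 1) ⊗ (3, 0, 1). So T has rank 1 (it is nonzero).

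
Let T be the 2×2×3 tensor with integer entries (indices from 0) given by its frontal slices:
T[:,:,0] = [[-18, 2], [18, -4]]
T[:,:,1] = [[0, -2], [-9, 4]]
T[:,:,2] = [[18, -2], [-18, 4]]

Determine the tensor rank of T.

2

Lower bound: in the mode-2 unfolding of T (rows indexed by j, columns by (i,k)) the 2×2 minor on rows j ∈ {0, 1}, columns (i,k) ∈ {(0,0), (0,1)} is det [[-18, 0], [2, -2]] = 36 ≠ 0, so that unfolding has rank ≥ 2 and hence rank(T) ≥ 2 (CP rank is at least every unfolding rank, though it can be larger).
Upper bound: with S_k = T[:,:,k], the two rank-1 terms a₁b₁ᵀ, a₂b₂ᵀ are the rank-1 members of the pencil x·S₀ + y·S₁.
det(x·S₀ + y·S₁) is 36·x² − 18·xy − 18·y² = 18·(x − y)(2·x + y), vanishing at (x:y) = (1:1) and (1:-2).
M₁ = S₀ + S₁ = [[-18, 0], [9, 0]] = (-9)·[2, -1][1, 0]ᵀ and M₂ = S₀ − 2·S₁ = [[-18, 6], [36, -12]] = (-6)·[1, -2][3, -1]ᵀ, so take a₁ = [2, -1], b₁ = [1, 0], a₂ = [1, -2], b₂ = [3, -1].
Each slice is an integer combination of E₁ = a₁b₁ᵀ and E₂ = a₂b₂ᵀ: S₀ = −6·E₁ − 2·E₂, S₁ = −3·E₁ + 2·E₂, S₂ = 6·E₁ + 2·E₂; reading off coefficients, c₁ = [-6, -3, 6] and c₂ = [-2, 2, 2].
Hence T = [2, -1] ∘ [1, 0] ∘ [-6, -3, 6] + [1, -2] ∘ [3, -1] ∘ [-2, 2, 2], so rank(T) ≤ 2.
These bounds meet, so rank(T) = 2.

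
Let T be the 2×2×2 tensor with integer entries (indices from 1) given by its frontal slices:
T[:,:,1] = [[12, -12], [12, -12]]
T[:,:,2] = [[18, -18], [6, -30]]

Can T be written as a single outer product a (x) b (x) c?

No

The mode-2 unfolding of T (rows indexed by j, columns by (i,k) = (1,1), (1,2), (2,1), (2,2)) is [[12, 18, 12, 6], [-12, -18, -12, -30]].
There the 2×2 minor on rows j ∈ {1, 2}, columns (i,k) ∈ {(1,1), (2,2)} is det [[12, 6], [-12, -30]] = -288 ≠ 0, so this unfolding has rank ≥ 2; CP rank is at least every unfolding rank, so rank(T) ≥ 2.
In particular rank(T) ≥ 2 > 1, so T is not rank-1.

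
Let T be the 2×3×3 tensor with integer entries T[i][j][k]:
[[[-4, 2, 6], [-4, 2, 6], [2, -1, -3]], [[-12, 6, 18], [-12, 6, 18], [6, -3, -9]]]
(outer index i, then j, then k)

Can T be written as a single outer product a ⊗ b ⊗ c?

If T = a ⊗ b ⊗ c then every fibre of T is a multiple of the corresponding factor, so read the factors off the fibres through the nonzero entry T[0,0,0] = -4.
The mode-1 fibre T[:,0,0] = [-4, -12] gives a = (1, 3) (primitive direction); the mode-2 fibre T[0,:,0] = [-4, -4, 2] gives b = (2, 2, -1); then c[k] = T[0,0,k] / (a[0]·b[0]) = [-4, 2, 6] / 2 = (-2, 1, 3).
Expanding (1, 3) ⊗ (2, 2, -1) ⊗ (-2, 1, 3) reproduces all 18 entries of T, so T = (1, 3) ⊗ (2, 2, -1) ⊗ (-2, 1, 3) and rank(T) ≤ 1.
Equivalently every frontal slice T[:,:,k] is c[k] times the rank-1 matrix (1, 3) ⊗ (2, 2, -1). So T has rank 1 (it is nonzero).

Yes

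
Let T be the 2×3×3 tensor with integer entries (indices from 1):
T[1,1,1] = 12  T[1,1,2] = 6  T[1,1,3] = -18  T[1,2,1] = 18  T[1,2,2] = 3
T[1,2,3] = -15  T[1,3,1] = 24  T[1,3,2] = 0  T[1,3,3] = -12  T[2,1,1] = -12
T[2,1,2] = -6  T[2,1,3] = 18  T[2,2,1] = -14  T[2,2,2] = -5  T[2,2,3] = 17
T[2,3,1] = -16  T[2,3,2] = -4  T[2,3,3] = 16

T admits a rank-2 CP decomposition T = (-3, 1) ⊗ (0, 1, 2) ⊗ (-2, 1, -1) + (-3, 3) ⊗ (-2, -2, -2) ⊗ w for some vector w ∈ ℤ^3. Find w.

w = (2, 1, -3)

Subtract the known terms from T to get the rank-1 residual R = (-3, 3) ⊗ (-2, -2, -2) ⊗ w, so R[i,j,k] = a[i]·b[j]·w[k]. Pick indices with nonzero a[1]·b[1] = (-3)·(-2) = 6. Only the fibre through (1,1,·) is needed: R[1,1,:] = T[1,1,:] − Σₗ aₗ[1]bₗ[1]cₗ = [12, 6, -18] − (-3)·(0)·(-2, 1, -1) = [12, 6, -18]. Then w[k] = R[1,1,k] / 6 for each k, giving w = [12, 6, -18] / 6 = (2, 1, -3).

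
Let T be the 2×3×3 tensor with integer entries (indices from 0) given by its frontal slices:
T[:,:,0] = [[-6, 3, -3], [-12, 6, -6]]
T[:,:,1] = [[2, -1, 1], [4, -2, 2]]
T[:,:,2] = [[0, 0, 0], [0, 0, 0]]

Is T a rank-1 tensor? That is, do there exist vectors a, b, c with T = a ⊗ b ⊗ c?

Yes

If T = a ⊗ b ⊗ c then every fibre of T is a multiple of the corresponding factor, so read the factors off the fibres through the nonzero entry T[0,0,0] = -6.
The mode-1 fibre T[:,0,0] = [-6, -12] gives a = [1, 2] (primitive direction); the mode-2 fibre T[0,:,0] = [-6, 3, -3] gives b = [2, -1, 1]; then c[k] = T[0,0,k] / (a[0]·b[0]) = [-6, 2, 0] / 2 = [-3, 1, 0].
Expanding [1, 2] ⊗ [2, -1, 1] ⊗ [-3, 1, 0] reproduces all 18 entries of T, so T = [1, 2] ⊗ [2, -1, 1] ⊗ [-3, 1, 0] and rank(T) ≤ 1.
Equivalently every frontal slice T[:,:,k] is c[k] times the rank-1 matrix [1, 2] ⊗ [2, -1, 1]. So T has rank 1 (it is nonzero).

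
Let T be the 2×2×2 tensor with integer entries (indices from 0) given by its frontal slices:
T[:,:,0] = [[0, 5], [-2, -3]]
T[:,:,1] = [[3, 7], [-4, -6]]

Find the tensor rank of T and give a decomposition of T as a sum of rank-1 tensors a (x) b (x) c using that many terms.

rank(T) = 2

Lower bound: the mode-3 unfolding of T (rows indexed by k, columns by (i,j) = (0,0), (0,1), (1,0), (1,1)) is [[0, 5, -2, -3], [3, 7, -4, -6]].
There the 2×2 minor on rows k ∈ {0, 1}, columns (i,j) ∈ {(0,0), (0,1)} is det [[0, 5], [3, 7]] = -15 ≠ 0, so this unfolding has rank ≥ 2; CP rank is at least every unfolding rank, so rank(T) ≥ 2. (Flattening ranks never certify an upper bound on CP rank; for that we must actually write T with 2 rank-1 terms.)
Upper bound — finding two terms. Write S_k = T[:,:,k] for the frontal slices: S₀ = [[0, 5], [-2, -3]], S₁ = [[3, 7], [-4, -6]].
If T = a₁ (x) b₁ (x) c₁ + a₂ (x) b₂ (x) c₂ then each S_k = c₁[k]·a₁b₁ᵀ + c₂[k]·a₂b₂ᵀ. S₀ and S₁ are linearly independent, so a₁b₁ᵀ and a₂b₂ᵀ must span the same plane of matrices: they are the rank-1 matrices of the form x·S₀ + y·S₁.
det(x·S₀ + y·S₁) is 10·x² + 25·xy + 10·y² = 5·(x + 2·y)(2·x + y), vanishing at (x:y) = (2:-1) and (1:-2).
M₁ = 2·S₀ − S₁ = [[-3, 3], [0, 0]] = (-3)·[1, 0][1, -1]ᵀ and M₂ = S₀ − 2·S₁ = [[-6, -9], [6, 9]] = (-3)·[1, -1][2, 3]ᵀ, so take a₁ = [1, 0], b₁ = [1, -1], a₂ = [1, -1], b₂ = [2, 3].
Each slice is an integer combination of E₁ = a₁b₁ᵀ and E₂ = a₂b₂ᵀ: S₀ = −2·E₁ + E₂, S₁ = −E₁ + 2·E₂; reading off coefficients, c₁ = [-2, -1] and c₂ = [1, 2].
Hence T = [1, 0] (x) [1, -1] (x) [-2, -1] + [1, -1] (x) [2, 3] (x) [1, 2], so rank(T) ≤ 2.
These bounds meet, so rank(T) = 2.
Check entry T[0,0,0] = 0: (1)·(1)·(-2) + (1)·(2)·(1) = 0.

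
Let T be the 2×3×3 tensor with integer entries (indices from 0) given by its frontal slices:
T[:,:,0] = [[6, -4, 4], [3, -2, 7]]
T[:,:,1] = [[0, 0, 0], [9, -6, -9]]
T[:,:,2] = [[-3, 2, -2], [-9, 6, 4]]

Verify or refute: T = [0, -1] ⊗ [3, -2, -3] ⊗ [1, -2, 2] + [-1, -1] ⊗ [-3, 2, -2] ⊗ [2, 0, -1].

No

Reconstruct entry (1,0,1) from the claimed factors: Σₗ aₗ[1]bₗ[0]cₗ[1] = (-1)·(3)·(-2) + (-1)·(-3)·(0) = 6, but T[1,0,1] = 9. The claim is false.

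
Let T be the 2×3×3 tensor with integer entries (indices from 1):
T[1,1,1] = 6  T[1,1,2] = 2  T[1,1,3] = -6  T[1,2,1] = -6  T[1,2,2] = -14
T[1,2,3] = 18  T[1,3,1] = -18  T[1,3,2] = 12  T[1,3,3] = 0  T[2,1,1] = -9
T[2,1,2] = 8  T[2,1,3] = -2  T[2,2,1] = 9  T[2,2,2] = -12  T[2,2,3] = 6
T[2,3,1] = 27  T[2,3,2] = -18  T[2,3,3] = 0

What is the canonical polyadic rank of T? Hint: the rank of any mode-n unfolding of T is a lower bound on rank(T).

2

Lower bound: the mode-2 unfolding of T (rows indexed by j, columns by (i,k) = (1,1), (1,2), (1,3), (2,1), (2,2), (2,3)) is [[6, 2, -6, -9, 8, -2], [-6, -14, 18, 9, -12, 6], [-18, 12, 0, 27, -18, 0]].
There the 2×2 minor on rows j ∈ {1, 2}, columns (i,k) ∈ {(1,1), (1,2)} is det [[6, 2], [-6, -14]] = -72 ≠ 0, so this unfolding has rank ≥ 2; CP rank is at least every unfolding rank, so rank(T) ≥ 2. (This is only a lower bound: in general the CP rank may exceed every unfolding rank, so we still need to exhibit 2 rank-1 terms summing to T.)
Upper bound — finding two terms. Write S_k = T[:,:,k] for the frontal slices: S₁ = [[6, -6, -18], [-9, 9, 27]], S₂ = [[2, -14, 12], [8, -12, -18]], S₃ = [[-6, 18, 0], [-2, 6, 0]].
If T = a₁ ∘ b₁ ∘ c₁ + a₂ ∘ b₂ ∘ c₂ then each S_k = c₁[k]·a₁b₁ᵀ + c₂[k]·a₂b₂ᵀ. S₁ and S₂ are linearly independent, so a₁b₁ᵀ and a₂b₂ᵀ must span the same plane of matrices: they are the rank-1 matrices of the form x·S₁ + y·S₂.
The 2×2 minor of x·S₁ + y·S₂ on rows {1,2}, columns {1,2} is −132·xy + 88·y² = (-44)·(3·x − 2·y)(y), vanishing at (x:y) = (2:3) and (1:0).
M₁ = 2·S₁ + 3·S₂ = [[18, -54, 0], [6, -18, 0]] = 6·[3, 1][1, -3, 0]ᵀ and M₂ = S₁ = [[6, -6, -18], [-9, 9, 27]] = 3·[2, -3][1, -1, -3]ᵀ, so take a₁ = [3, 1], b₁ = [1, -3, 0], a₂ = [2, -3], b₂ = [1, -1, -3].
Each slice is an integer combination of E₁ = a₁b₁ᵀ and E₂ = a₂b₂ᵀ: S₁ = 3·E₂, S₂ = 2·E₁ − 2·E₂, S₃ = −2·E₁; reading off coefficients, c₁ = [0, 2, -2] and c₂ = [3, -2, 0].
Hence T = [3, 1] ∘ [1, -3, 0] ∘ [0, 2, -2] + [2, -3] ∘ [1, -1, -3] ∘ [3, -2, 0], so rank(T) ≤ 2.
These bounds meet, so rank(T) = 2.
Check entry T[1,2,2] = -14: (3)·(-3)·(2) + (2)·(-1)·(-2) = -14.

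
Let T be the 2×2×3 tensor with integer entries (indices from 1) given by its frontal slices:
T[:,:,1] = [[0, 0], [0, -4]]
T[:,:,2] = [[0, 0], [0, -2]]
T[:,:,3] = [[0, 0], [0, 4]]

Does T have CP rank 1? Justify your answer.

If T = a ⊗ b ⊗ c then every fibre of T is a multiple of the corresponding factor, so read the factors off the fibres through the nonzero entry T[2,2,1] = -4.
The mode-1 fibre T[:,2,1] = [0, -4] gives a = [0, 1] (primitive direction); the mode-2 fibre T[2,:,1] = [0, -4] gives b = [0, 1]; then c[k] = T[2,2,k] / (a[2]·b[2]) = [-4, -2, 4] / 1 = [-4, -2, 4].
Expanding [0, 1] ⊗ [0, 1] ⊗ [-4, -2, 4] reproduces all 12 entries of T, so T = [0, 1] ⊗ [0, 1] ⊗ [-4, -2, 4] and rank(T) ≤ 1.
Equivalently every frontal slice T[:,:,k] is c[k] times the rank-1 matrix [0, 1] ⊗ [0, 1]. So T has rank 1 (it is nonzero).

Yes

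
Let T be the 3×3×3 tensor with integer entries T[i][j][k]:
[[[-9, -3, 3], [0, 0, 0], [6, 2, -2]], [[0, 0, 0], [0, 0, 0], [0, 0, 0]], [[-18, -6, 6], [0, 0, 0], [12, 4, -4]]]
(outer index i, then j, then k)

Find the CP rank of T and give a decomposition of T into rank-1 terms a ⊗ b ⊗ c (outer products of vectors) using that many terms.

Lower bound: T ≠ 0 (e.g. T[0,0,0] = -9), so rank(T) ≥ 1.
Upper bound: if T = a ⊗ b ⊗ c then every fibre of T is a multiple of the corresponding factor, so read the factors off the fibres through the nonzero entry T[0,0,0] = -9.
The mode-1 fibre T[:,0,0] = [-9, 0, -18] gives a = [1, 0, 2] (primitive direction); the mode-2 fibre T[0,:,0] = [-9, 0, 6] gives b = [3, 0, -2]; then c[k] = T[0,0,k] / (a[0]·b[0]) = [-9, -3, 3] / 3 = [-3, -1, 1].
Expanding [1, 0, 2] ⊗ [3, 0, -2] ⊗ [-3, -1, 1] reproduces all 27 entries of T, so T = [1, 0, 2] ⊗ [3, 0, -2] ⊗ [-3, -1, 1] and rank(T) ≤ 1.
These bounds meet, so rank(T) = 1.

rank(T) = 1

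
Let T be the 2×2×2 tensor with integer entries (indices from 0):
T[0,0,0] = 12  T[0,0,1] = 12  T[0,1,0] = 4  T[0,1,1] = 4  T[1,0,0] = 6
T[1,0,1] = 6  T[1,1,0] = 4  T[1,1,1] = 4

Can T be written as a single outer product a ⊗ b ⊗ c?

The mode-1 unfolding of T (rows indexed by i, columns by (j,k) = (0,0), (0,1), (1,0), (1,1)) is [[12, 12, 4, 4], [6, 6, 4, 4]].
There the 2×2 minor on rows i ∈ {0, 1}, columns (j,k) ∈ {(0,0), (1,0)} is det [[12, 4], [6, 4]] = 24 ≠ 0, so this unfolding has rank ≥ 2; CP rank is at least every unfolding rank, so rank(T) ≥ 2.
In particular rank(T) ≥ 2 > 1, so T is not rank-1.

No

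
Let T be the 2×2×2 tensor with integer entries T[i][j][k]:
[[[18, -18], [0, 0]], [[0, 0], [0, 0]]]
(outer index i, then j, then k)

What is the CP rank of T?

1

Lower bound: T ≠ 0 (e.g. T[0,0,0] = 18), so rank(T) ≥ 1.
Upper bound: if T = a ∘ b ∘ c then every fibre of T is a multiple of the corresponding factor, so read the factors off the fibres through the nonzero entry T[0,0,0] = 18.
The mode-1 fibre T[:,0,0] = [18, 0] gives a = [1, 0] (primitive direction); the mode-2 fibre T[0,:,0] = [18, 0] gives b = [1, 0]; then c[k] = T[0,0,k] / (a[0]·b[0]) = [18, -18] / 1 = [18, -18].
Expanding [1, 0] ∘ [1, 0] ∘ [18, -18] reproduces all 8 entries of T, so T = [1, 0] ∘ [1, 0] ∘ [18, -18] and rank(T) ≤ 1.
These bounds meet, so rank(T) = 1.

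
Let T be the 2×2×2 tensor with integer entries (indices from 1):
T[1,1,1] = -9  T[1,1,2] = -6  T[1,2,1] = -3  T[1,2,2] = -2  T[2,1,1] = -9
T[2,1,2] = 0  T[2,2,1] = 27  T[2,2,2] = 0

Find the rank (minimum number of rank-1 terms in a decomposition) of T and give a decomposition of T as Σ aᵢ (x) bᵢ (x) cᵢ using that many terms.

Lower bound: the mode-2 unfolding of T (rows indexed by j, columns by (i,k) = (1,1), (1,2), (2,1), (2,2)) is [[-9, -6, -9, 0], [-3, -2, 27, 0]].
There the 2×2 minor on rows j ∈ {1, 2}, columns (i,k) ∈ {(1,1), (2,1)} is det [[-9, -9], [-3, 27]] = -270 ≠ 0, so this unfolding has rank ≥ 2; CP rank is at least every unfolding rank, so rank(T) ≥ 2. (Flattening ranks never certify an upper bound on CP rank; for that we must actually write T with 2 rank-1 terms.)
Upper bound — finding two terms. Write S_k = T[:,:,k] for the frontal slices: S₁ = [[-9, -3], [-9, 27]], S₂ = [[-6, -2], [0, 0]].
If T = a₁ (x) b₁ (x) c₁ + a₂ (x) b₂ (x) c₂ then each S_k = c₁[k]·a₁b₁ᵀ + c₂[k]·a₂b₂ᵀ. S₁ and S₂ are linearly independent, so a₁b₁ᵀ and a₂b₂ᵀ must span the same plane of matrices: they are the rank-1 matrices of the form x·S₁ + y·S₂.
det(x·S₁ + y·S₂) is −270·x² − 180·xy = (-90)·(3·x + 2·y)(x), vanishing at (x:y) = (2:-3) and (0:1).
M₁ = 2·S₁ − 3·S₂ = [[0, 0], [-18, 54]] = (-18)·[0, 1][1, -3]ᵀ and M₂ = S₂ = [[-6, -2], [0, 0]] = (-2)·[1, 0][3, 1]ᵀ, so take a₁ = [0, 1], b₁ = [1, -3], a₂ = [1, 0], b₂ = [3, 1].
Each slice is an integer combination of E₁ = a₁b₁ᵀ and E₂ = a₂b₂ᵀ: S₁ = −9·E₁ − 3·E₂, S₂ = −2·E₂; reading off coefficients, c₁ = [-9, 0] and c₂ = [-3, -2].
Hence T = [0, 1] (x) [1, -3] (x) [-9, 0] + [1, 0] (x) [3, 1] (x) [-3, -2], so rank(T) ≤ 2.
These bounds meet, so rank(T) = 2.
Check entry T[2,2,1] = 27: (1)·(-3)·(-9) + (0)·(1)·(-3) = 27.

rank(T) = 2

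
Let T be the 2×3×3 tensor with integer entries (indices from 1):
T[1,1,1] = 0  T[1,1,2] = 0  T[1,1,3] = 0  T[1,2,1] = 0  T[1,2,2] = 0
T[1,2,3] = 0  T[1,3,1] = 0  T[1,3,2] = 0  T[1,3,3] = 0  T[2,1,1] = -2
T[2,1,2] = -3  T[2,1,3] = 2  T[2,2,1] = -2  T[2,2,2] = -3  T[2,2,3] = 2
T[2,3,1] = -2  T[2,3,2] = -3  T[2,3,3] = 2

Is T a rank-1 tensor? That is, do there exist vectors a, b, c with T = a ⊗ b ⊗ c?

Yes

If T = a ⊗ b ⊗ c then every fibre of T is a multiple of the corresponding factor, so read the factors off the fibres through the nonzero entry T[2,1,1] = -2.
The mode-1 fibre T[:,1,1] = [0, -2] gives a = [0, 1] (primitive direction); the mode-2 fibre T[2,:,1] = [-2, -2, -2] gives b = [1, 1, 1]; then c[k] = T[2,1,k] / (a[2]·b[1]) = [-2, -3, 2] / 1 = [-2, -3, 2].
Expanding [0, 1] ⊗ [1, 1, 1] ⊗ [-2, -3, 2] reproduces all 18 entries of T, so T = [0, 1] ⊗ [1, 1, 1] ⊗ [-2, -3, 2] and rank(T) ≤ 1.
Equivalently every frontal slice T[:,:,k] is c[k] times the rank-1 matrix [0, 1] ⊗ [1, 1, 1]. So T has rank 1 (it is nonzero).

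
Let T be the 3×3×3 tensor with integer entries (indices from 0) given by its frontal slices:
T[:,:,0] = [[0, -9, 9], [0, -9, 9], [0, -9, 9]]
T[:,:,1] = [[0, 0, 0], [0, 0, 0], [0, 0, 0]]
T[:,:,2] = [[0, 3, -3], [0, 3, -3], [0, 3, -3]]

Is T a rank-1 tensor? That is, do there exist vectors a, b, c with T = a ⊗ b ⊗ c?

Yes

If T = a ⊗ b ⊗ c then every fibre of T is a multiple of the corresponding factor, so read the factors off the fibres through the nonzero entry T[0,1,0] = -9.
The mode-1 fibre T[:,1,0] = [-9, -9, -9] gives a = [1, 1, 1] (primitive direction); the mode-2 fibre T[0,:,0] = [0, -9, 9] gives b = [0, 1, -1]; then c[k] = T[0,1,k] / (a[0]·b[1]) = [-9, 0, 3] / 1 = [-9, 0, 3].
Expanding [1, 1, 1] ⊗ [0, 1, -1] ⊗ [-9, 0, 3] reproduces all 27 entries of T, so T = [1, 1, 1] ⊗ [0, 1, -1] ⊗ [-9, 0, 3] and rank(T) ≤ 1.
Equivalently every frontal slice T[:,:,k] is c[k] times the rank-1 matrix [1, 1, 1] ⊗ [0, 1, -1]. So T has rank 1 (it is nonzero).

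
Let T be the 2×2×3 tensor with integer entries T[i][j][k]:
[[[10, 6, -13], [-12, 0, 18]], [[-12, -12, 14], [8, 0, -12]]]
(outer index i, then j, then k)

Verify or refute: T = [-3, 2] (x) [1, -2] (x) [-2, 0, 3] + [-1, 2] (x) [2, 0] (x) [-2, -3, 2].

Yes

Reconstruct entrywise from the claimed factors. For example, T[1,0,1] = -12 and Σₗ aₗ[1]bₗ[0]cₗ[1] = (2)·(1)·(0) + (2)·(2)·(-3) = -12; checking all 12 entries, every one matches. The claim holds.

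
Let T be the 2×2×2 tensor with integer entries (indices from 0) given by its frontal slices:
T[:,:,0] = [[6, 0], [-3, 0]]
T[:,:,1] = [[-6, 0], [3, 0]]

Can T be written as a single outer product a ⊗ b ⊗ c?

Yes

The mode-1 fibre T[:,0,0] = [6, -3] gives a = (2, -1) (primitive direction); the mode-2 fibre T[0,:,0] = [6, 0] gives b = (1, 0); then c[k] = T[0,0,k] / (a[0]·b[0]) = [6, -6] / 2 = (3, -3).
Expanding (2, -1) ⊗ (1, 0) ⊗ (3, -3) reproduces all 8 entries of T, so T = (2, -1) ⊗ (1, 0) ⊗ (3, -3) and rank(T) ≤ 1.
Equivalently every frontal slice T[:,:,k] is c[k] times the rank-1 matrix (2, -1) ⊗ (1, 0). So T has rank 1 (it is nonzero).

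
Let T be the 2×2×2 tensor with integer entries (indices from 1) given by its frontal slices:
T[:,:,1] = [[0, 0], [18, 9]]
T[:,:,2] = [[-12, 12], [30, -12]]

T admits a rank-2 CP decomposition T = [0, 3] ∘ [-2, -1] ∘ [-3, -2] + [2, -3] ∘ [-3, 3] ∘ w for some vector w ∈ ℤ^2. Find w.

Subtract the known terms from T to get the rank-1 residual R = [2, -3] ∘ [-3, 3] ∘ w, so R[i,j,k] = a[i]·b[j]·w[k]. Pick indices with nonzero a[1]·b[1] = (2)·(-3) = -6. Only the fibre through (1,1,·) is needed: R[1,1,:] = T[1,1,:] − Σₗ aₗ[1]bₗ[1]cₗ = [0, -12] − (0)·(-2)·[-3, -2] = [0, -12]. Then w[k] = R[1,1,k] / -6 for each k, giving w = [0, -12] / -6 = [0, 2].

w = [0, 2]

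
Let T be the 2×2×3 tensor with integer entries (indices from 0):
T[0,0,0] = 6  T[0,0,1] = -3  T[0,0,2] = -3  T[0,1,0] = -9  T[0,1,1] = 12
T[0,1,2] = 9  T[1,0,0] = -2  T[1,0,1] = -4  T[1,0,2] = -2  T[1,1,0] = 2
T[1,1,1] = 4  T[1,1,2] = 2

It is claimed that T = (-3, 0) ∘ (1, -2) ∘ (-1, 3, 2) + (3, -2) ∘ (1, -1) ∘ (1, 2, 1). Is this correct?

Reconstruct entrywise from the claimed factors. For example, T[0,0,1] = -3 and Σₗ aₗ[0]bₗ[0]cₗ[1] = (-3)·(1)·(3) + (3)·(1)·(2) = -3; checking all 12 entries, every one matches. The claim holds.

Yes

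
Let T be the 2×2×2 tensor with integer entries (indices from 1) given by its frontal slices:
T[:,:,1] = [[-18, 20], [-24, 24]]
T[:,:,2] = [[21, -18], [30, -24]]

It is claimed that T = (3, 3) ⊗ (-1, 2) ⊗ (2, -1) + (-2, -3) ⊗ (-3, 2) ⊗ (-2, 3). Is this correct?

Yes

Reconstruct entrywise from the claimed factors. For example, T[2,2,2] = -24 and Σₗ aₗ[2]bₗ[2]cₗ[2] = (3)·(2)·(-1) + (-3)·(2)·(3) = -24; checking all 8 entries, every one matches. The claim holds.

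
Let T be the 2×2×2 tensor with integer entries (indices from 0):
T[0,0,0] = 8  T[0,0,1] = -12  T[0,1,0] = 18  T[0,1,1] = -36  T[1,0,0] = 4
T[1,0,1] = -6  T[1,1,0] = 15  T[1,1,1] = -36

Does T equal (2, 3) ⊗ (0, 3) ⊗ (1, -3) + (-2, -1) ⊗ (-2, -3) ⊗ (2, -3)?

Reconstruct entrywise from the claimed factors. For example, T[0,1,0] = 18 and Σₗ aₗ[0]bₗ[1]cₗ[0] = (2)·(3)·(1) + (-2)·(-3)·(2) = 18; checking all 8 entries, every one matches. The claim holds.

Yes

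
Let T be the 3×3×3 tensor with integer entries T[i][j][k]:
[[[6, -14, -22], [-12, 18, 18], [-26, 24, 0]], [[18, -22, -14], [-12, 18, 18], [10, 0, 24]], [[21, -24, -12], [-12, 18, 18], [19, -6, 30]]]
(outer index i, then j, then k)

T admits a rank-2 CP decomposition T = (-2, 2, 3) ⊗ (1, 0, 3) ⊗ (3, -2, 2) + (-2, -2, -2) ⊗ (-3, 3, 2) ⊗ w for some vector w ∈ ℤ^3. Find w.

Subtract the known terms from T to get the rank-1 residual R = (-2, -2, -2) ⊗ (-3, 3, 2) ⊗ w, so R[i,j,k] = a[i]·b[j]·w[k]. Pick indices with nonzero a[0]·b[0] = (-2)·(-3) = 6. Only the fibre through (0,0,·) is needed: R[0,0,:] = T[0,0,:] − Σₗ aₗ[0]bₗ[0]cₗ = [6, -14, -22] − (-2)·(1)·(3, -2, 2) = [12, -18, -18]. Then w[k] = R[0,0,k] / 6 for each k, giving w = [12, -18, -18] / 6 = (2, -3, -3).

w = (2, -3, -3)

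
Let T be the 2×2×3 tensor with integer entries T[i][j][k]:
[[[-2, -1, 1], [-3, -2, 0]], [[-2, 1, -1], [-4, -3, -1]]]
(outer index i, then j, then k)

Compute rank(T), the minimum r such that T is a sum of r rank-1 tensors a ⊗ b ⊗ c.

3

Lower bound: the mode-3 unfolding of T (rows indexed by k, columns by (i,j) = (0,0), (0,1), (1,0), (1,1)) is [[-2, -3, -2, -4], [-1, -2, 1, -3], [1, 0, -1, -1]].
There the 3×3 minor on rows k ∈ {0, 1, 2}, columns (i,j) ∈ {(0,0), (0,1), (1,0)} is det [[-2, -3, -2], [-1, -2, 1], [1, 0, -1]] = -8 ≠ 0, so this unfolding has rank ≥ 3; CP rank is at least every unfolding rank, so rank(T) ≥ 3. (Unfolding ranks only ever bound the CP rank from below — rank(T) can be strictly larger than all of them — so the matching upper bound has to come from an explicit 3-term decomposition.)
Upper bound: T is a sum of 3 rank-1 terms, T = (0, 1) ⊗ (1, 0) ⊗ (0, 2, -2) + (1, 1) ⊗ (1, 1) ⊗ (-2, -1, 1) + (1, 2) ⊗ (0, 1) ⊗ (-1, -1, -1) (one valid choice — decompositions are not unique — normalised so each a, b is primitive with positive first nonzero entry; check it by expanding all entries), so rank(T) ≤ 3.
These bounds meet, so rank(T) = 3.
Check entry T[0,0,0] = -2: (0)·(1)·(0) + (1)·(1)·(-2) + (1)·(0)·(-1) = -2.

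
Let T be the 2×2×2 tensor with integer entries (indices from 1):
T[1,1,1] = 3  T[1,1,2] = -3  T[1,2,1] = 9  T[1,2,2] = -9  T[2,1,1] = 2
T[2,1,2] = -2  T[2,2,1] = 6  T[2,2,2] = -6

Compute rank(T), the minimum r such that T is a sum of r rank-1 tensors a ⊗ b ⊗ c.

Lower bound: T ≠ 0 (e.g. T[1,1,1] = 3), so rank(T) ≥ 1.
Upper bound: if T = a ⊗ b ⊗ c then every fibre of T is a multiple of the corresponding factor, so read the factors off the fibres through the nonzero entry T[1,1,1] = 3.
The mode-1 fibre T[:,1,1] = [3, 2] gives a = (3, 2) (primitive direction); the mode-2 fibre T[1,:,1] = [3, 9] gives b = (1, 3); then c[k] = T[1,1,k] / (a[1]·b[1]) = [3, -3] / 3 = (1, -1).
Expanding (3, 2) ⊗ (1, 3) ⊗ (1, -1) reproduces all 8 entries of T, so T = (3, 2) ⊗ (1, 3) ⊗ (1, -1) and rank(T) ≤ 1.
These bounds meet, so rank(T) = 1.

1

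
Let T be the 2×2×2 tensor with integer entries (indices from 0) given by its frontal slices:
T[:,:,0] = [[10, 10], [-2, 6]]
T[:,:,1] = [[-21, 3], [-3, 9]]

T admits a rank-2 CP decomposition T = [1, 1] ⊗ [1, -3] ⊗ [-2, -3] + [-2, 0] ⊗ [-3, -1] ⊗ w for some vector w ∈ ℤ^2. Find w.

w = [2, -3]

Subtract the known terms from T to get the rank-1 residual R = [-2, 0] ⊗ [-3, -1] ⊗ w, so R[i,j,k] = a[i]·b[j]·w[k]. Pick indices with nonzero a[0]·b[0] = (-2)·(-3) = 6. Only the fibre through (0,0,·) is needed: R[0,0,:] = T[0,0,:] − Σₗ aₗ[0]bₗ[0]cₗ = [10, -21] − (1)·(1)·[-2, -3] = [12, -18]. Then w[k] = R[0,0,k] / 6 for each k, giving w = [12, -18] / 6 = [2, -3].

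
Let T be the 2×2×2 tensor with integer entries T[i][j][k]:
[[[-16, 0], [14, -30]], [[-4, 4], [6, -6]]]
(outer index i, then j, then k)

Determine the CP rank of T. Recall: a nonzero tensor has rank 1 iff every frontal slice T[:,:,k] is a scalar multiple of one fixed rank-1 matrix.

2

Lower bound: the mode-3 unfolding of T (rows indexed by k, columns by (i,j) = (0,0), (0,1), (1,0), (1,1)) is [[-16, 14, -4, 6], [0, -30, 4, -6]].
There the 2×2 minor on rows k ∈ {0, 1}, columns (i,j) ∈ {(0,0), (0,1)} is det [[-16, 14], [0, -30]] = 480 ≠ 0, so this unfolding has rank ≥ 2; CP rank is at least every unfolding rank, so rank(T) ≥ 2. (Flattening ranks never certify an upper bound on CP rank; for that we must actually write T with 2 rank-1 terms.)
Upper bound — finding two terms. Write S_k = T[:,:,k] for the frontal slices: S₀ = [[-16, 14], [-4, 6]], S₁ = [[0, -30], [4, -6]].
If T = a₁ ⊗ b₁ ⊗ c₁ + a₂ ⊗ b₂ ⊗ c₂ then each S_k = c₁[k]·a₁b₁ᵀ + c₂[k]·a₂b₂ᵀ. S₀ and S₁ are linearly independent, so a₁b₁ᵀ and a₂b₂ᵀ must span the same plane of matrices: they are the rank-1 matrices of the form x·S₀ + y·S₁.
det(x·S₀ + y·S₁) is −40·x² − 80·xy + 120·y² = (-40)·(x + 3·y)(x − y), vanishing at (x:y) = (3:-1) and (1:1).
M₁ = 3·S₀ − S₁ = [[-48, 72], [-16, 24]] = (-8)·(3, 1)(2, -3)ᵀ and M₂ = S₀ + S₁ = [[-16, -16], [0, 0]] = (-16)·(1, 0)(1, 1)ᵀ, so take a₁ = (3, 1), b₁ = (2, -3), a₂ = (1, 0), b₂ = (1, 1).
Each slice is an integer combination of E₁ = a₁b₁ᵀ and E₂ = a₂b₂ᵀ: S₀ = −2·E₁ − 4·E₂, S₁ = 2·E₁ − 12·E₂; reading off coefficients, c₁ = (-2, 2) and c₂ = (-4, -12).
Hence T = (3, 1) ⊗ (2, -3) ⊗ (-2, 2) + (1, 0) ⊗ (1, 1) ⊗ (-4, -12), so rank(T) ≤ 2.
These bounds meet, so rank(T) = 2.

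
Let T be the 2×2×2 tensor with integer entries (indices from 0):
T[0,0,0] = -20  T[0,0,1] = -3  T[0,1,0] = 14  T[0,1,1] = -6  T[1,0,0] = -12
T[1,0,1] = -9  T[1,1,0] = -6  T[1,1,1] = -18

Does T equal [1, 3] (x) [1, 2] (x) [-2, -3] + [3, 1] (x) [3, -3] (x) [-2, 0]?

Yes

Reconstruct entrywise from the claimed factors. For example, T[1,1,1] = -18 and Σₗ aₗ[1]bₗ[1]cₗ[1] = (3)·(2)·(-3) + (1)·(-3)·(0) = -18; checking all 8 entries, every one matches. The claim holds.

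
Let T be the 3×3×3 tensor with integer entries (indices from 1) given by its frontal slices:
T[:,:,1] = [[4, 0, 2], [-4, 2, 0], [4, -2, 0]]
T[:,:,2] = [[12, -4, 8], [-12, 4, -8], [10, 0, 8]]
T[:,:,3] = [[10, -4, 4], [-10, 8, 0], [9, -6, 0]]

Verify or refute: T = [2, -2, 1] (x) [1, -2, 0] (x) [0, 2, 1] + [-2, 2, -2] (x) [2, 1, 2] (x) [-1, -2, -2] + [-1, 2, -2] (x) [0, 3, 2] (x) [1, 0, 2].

No

Reconstruct entry (1,2,1) from the claimed factors: Σₗ aₗ[1]bₗ[2]cₗ[1] = (2)·(-2)·(0) + (-2)·(1)·(-1) + (-1)·(3)·(1) = -1, but T[1,2,1] = 0. The claim is false.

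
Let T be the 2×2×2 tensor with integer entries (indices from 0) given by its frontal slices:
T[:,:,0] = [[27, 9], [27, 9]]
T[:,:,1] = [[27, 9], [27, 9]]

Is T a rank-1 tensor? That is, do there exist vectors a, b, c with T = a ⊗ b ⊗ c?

Yes

If T = a ⊗ b ⊗ c then every fibre of T is a multiple of the corresponding factor, so read the factors off the fibres through the nonzero entry T[0,0,0] = 27.
The mode-1 fibre T[:,0,0] = [27, 27] gives a = [1, 1] (primitive direction); the mode-2 fibre T[0,:,0] = [27, 9] gives b = [3, 1]; then c[k] = T[0,0,k] / (a[0]·b[0]) = [27, 27] / 3 = [9, 9].
Expanding [1, 1] ⊗ [3, 1] ⊗ [9, 9] reproduces all 8 entries of T, so T = [1, 1] ⊗ [3, 1] ⊗ [9, 9] and rank(T) ≤ 1.
Equivalently every frontal slice T[:,:,k] is c[k] times the rank-1 matrix [1, 1] ⊗ [3, 1]. So T has rank 1 (it is nonzero).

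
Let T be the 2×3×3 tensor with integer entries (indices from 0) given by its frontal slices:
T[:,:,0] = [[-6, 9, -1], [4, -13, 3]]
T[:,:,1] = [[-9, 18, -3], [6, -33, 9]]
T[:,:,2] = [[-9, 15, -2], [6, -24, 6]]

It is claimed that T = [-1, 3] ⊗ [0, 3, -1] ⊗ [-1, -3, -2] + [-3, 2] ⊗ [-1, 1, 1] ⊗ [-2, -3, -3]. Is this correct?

Reconstruct entry (0,2,0) from the claimed factors: Σₗ aₗ[0]bₗ[2]cₗ[0] = (-1)·(-1)·(-1) + (-3)·(1)·(-2) = 5, but T[0,2,0] = -1. The claim is false.

No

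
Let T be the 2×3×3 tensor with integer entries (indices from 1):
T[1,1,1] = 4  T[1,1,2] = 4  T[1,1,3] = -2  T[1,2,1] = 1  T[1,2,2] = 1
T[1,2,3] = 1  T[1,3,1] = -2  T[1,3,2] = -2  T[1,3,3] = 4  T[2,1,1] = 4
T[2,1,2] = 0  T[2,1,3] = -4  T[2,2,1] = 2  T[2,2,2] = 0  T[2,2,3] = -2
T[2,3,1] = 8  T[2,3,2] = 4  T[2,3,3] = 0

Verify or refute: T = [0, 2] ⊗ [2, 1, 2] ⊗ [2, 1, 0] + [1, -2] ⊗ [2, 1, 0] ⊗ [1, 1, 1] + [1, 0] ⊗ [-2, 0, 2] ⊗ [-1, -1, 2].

Yes

Reconstruct entrywise from the claimed factors. For example, T[1,1,1] = 4 and Σₗ aₗ[1]bₗ[1]cₗ[1] = (0)·(2)·(2) + (1)·(2)·(1) + (1)·(-2)·(-1) = 4; checking all 18 entries, every one matches. The claim holds.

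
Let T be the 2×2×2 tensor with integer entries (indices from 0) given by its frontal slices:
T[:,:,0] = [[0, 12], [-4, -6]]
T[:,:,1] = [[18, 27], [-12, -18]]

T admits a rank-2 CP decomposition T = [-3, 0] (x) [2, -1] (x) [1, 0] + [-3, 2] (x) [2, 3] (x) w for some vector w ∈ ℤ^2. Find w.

Subtract the known terms from T to get the rank-1 residual R = [-3, 2] (x) [2, 3] (x) w, so R[i,j,k] = a[i]·b[j]·w[k]. Pick indices with nonzero a[0]·b[0] = (-3)·(2) = -6. Only the fibre through (0,0,·) is needed: R[0,0,:] = T[0,0,:] − Σₗ aₗ[0]bₗ[0]cₗ = [0, 18] − (-3)·(2)·[1, 0] = [6, 18]. Then w[k] = R[0,0,k] / -6 for each k, giving w = [6, 18] / -6 = [-1, -3].

w = [-1, -3]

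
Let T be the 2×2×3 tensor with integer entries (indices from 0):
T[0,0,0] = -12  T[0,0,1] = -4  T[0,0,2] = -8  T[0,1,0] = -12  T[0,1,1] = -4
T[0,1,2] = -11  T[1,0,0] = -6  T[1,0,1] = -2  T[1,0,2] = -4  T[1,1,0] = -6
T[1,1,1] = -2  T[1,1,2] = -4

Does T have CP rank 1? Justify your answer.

No

The mode-2 unfolding of T (rows indexed by j, columns by (i,k) = (0,0), (0,1), (0,2), (1,0), (1,1), (1,2)) is [[-12, -4, -8, -6, -2, -4], [-12, -4, -11, -6, -2, -4]].
There the 2×2 minor on rows j ∈ {0, 1}, columns (i,k) ∈ {(0,0), (0,2)} is det [[-12, -8], [-12, -11]] = 36 ≠ 0, so this unfolding has rank ≥ 2; CP rank is at least every unfolding rank, so rank(T) ≥ 2.
In particular rank(T) ≥ 2 > 1, so T is not rank-1.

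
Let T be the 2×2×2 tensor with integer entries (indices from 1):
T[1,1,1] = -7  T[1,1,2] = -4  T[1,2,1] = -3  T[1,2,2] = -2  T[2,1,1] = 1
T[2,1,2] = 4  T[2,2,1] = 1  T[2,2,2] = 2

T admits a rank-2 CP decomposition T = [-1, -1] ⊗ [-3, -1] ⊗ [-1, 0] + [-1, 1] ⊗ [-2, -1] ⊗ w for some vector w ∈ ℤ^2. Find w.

Subtract the known terms from T to get the rank-1 residual R = [-1, 1] ⊗ [-2, -1] ⊗ w, so R[i,j,k] = a[i]·b[j]·w[k]. Pick indices with nonzero a[1]·b[1] = (-1)·(-2) = 2. Only the fibre through (1,1,·) is needed: R[1,1,:] = T[1,1,:] − Σₗ aₗ[1]bₗ[1]cₗ = [-7, -4] − (-1)·(-3)·[-1, 0] = [-4, -4]. Then w[k] = R[1,1,k] / 2 for each k, giving w = [-4, -4] / 2 = [-2, -2].

w = [-2, -2]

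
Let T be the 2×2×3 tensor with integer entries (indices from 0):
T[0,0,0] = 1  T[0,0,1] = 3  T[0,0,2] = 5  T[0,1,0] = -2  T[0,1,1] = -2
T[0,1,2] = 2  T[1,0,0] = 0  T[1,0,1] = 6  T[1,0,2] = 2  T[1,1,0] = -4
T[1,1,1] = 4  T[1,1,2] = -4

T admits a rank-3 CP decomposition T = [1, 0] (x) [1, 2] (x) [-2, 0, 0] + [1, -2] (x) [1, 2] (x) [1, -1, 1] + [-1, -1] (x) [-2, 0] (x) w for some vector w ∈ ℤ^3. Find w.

w = [1, 2, 2]

Subtract the known terms from T to get the rank-1 residual R = [-1, -1] (x) [-2, 0] (x) w, so R[i,j,k] = a[i]·b[j]·w[k]. Pick indices with nonzero a[0]·b[0] = (-1)·(-2) = 2. Only the fibre through (0,0,·) is needed: R[0,0,:] = T[0,0,:] − Σₗ aₗ[0]bₗ[0]cₗ = [1, 3, 5] − (1)·(1)·[-2, 0, 0] − (1)·(1)·[1, -1, 1] = [2, 4, 4]. Then w[k] = R[0,0,k] / 2 for each k, giving w = [2, 4, 4] / 2 = [1, 2, 2].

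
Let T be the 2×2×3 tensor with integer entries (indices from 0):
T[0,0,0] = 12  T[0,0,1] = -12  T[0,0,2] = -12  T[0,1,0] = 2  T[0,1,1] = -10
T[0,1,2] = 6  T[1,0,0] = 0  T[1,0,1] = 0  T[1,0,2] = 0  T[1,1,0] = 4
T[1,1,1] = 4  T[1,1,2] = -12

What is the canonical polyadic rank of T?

2

Lower bound: the mode-3 unfolding of T (rows indexed by k, columns by (i,j) = (0,0), (0,1), (1,0), (1,1)) is [[12, 2, 0, 4], [-12, -10, 0, 4], [-12, 6, 0, -12]].
There the 2×2 minor on rows k ∈ {0, 1}, columns (i,j) ∈ {(0,0), (0,1)} is det [[12, 2], [-12, -10]] = -96 ≠ 0, so this unfolding has rank ≥ 2; CP rank is at least every unfolding rank, so rank(T) ≥ 2. (Flattening ranks never certify an upper bound on CP rank; for that we must actually write T with 2 rank-1 terms.)
Upper bound — finding two terms. Write S_k = T[:,:,k] for the frontal slices: S₀ = [[12, 2], [0, 4]], S₁ = [[-12, -10], [0, 4]], S₂ = [[-12, 6], [0, -12]].
If T = a₁ ⊗ b₁ ⊗ c₁ + a₂ ⊗ b₂ ⊗ c₂ then each S_k = c₁[k]·a₁b₁ᵀ + c₂[k]·a₂b₂ᵀ. S₀ and S₁ are linearly independent, so a₁b₁ᵀ and a₂b₂ᵀ must span the same plane of matrices: they are the rank-1 matrices of the form x·S₀ + y·S₁.
det(x·S₀ + y·S₁) is 48·x² − 48·y² = 48·(x − y)(x + y), vanishing at (x:y) = (1:1) and (1:-1).
M₁ = S₀ + S₁ = [[0, -8], [0, 8]] = (-8)·[1, -1][0, 1]ᵀ and M₂ = S₀ − S₁ = [[24, 12], [0, 0]] = 12·[1, 0][2, 1]ᵀ, so take a₁ = [1, -1], b₁ = [0, 1], a₂ = [1, 0], b₂ = [2, 1].
Each slice is an integer combination of E₁ = a₁b₁ᵀ and E₂ = a₂b₂ᵀ: S₀ = −4·E₁ + 6·E₂, S₁ = −4·E₁ − 6·E₂, S₂ = 12·E₁ − 6·E₂; reading off coefficients, c₁ = [-4, -4, 12] and c₂ = [6, -6, -6].
Hence T = [1, -1] ⊗ [0, 1] ⊗ [-4, -4, 12] + [1, 0] ⊗ [2, 1] ⊗ [6, -6, -6], so rank(T) ≤ 2.
These bounds meet, so rank(T) = 2.
Check entry T[0,0,0] = 12: (1)·(0)·(-4) + (1)·(2)·(6) = 12.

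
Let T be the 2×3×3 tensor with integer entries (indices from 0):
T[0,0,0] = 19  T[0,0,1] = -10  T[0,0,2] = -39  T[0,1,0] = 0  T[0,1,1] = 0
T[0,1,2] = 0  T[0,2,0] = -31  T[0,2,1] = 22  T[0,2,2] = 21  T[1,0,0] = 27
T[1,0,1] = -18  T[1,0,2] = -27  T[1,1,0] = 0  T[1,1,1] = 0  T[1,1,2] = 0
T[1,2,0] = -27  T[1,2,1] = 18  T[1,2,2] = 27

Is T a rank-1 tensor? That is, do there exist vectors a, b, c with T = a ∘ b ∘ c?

No

The mode-1 unfolding of T (rows indexed by i, columns by (j,k) = (0,0), (0,1), (0,2), (1,0), (1,1), (1,2), (2,0), (2,1), (2,2)) is [[19, -10, -39, 0, 0, 0, -31, 22, 21], [27, -18, -27, 0, 0, 0, -27, 18, 27]].
There the 2×2 minor on rows i ∈ {0, 1}, columns (j,k) ∈ {(0,0), (0,1)} is det [[19, -10], [27, -18]] = -72 ≠ 0, so this unfolding has rank ≥ 2; CP rank is at least every unfolding rank, so rank(T) ≥ 2.
In particular rank(T) ≥ 2 > 1, so T is not rank-1.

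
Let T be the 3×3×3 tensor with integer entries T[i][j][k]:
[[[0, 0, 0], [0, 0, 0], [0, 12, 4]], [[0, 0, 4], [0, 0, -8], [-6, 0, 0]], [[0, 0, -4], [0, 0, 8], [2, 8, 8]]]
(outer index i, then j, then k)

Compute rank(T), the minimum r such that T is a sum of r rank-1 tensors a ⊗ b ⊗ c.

3

Lower bound: in the mode-1 unfolding of T (rows indexed by i, columns by (j,k)) the 3×3 minor on rows i ∈ {0, 1, 2}, columns (j,k) ∈ {(0,2), (2,0), (2,1)} is det [[0, 0, 12], [4, -6, 0], [-4, 2, 8]] = -192 ≠ 0, so that unfolding has rank ≥ 3 and hence rank(T) ≥ 3 (CP rank is at least every unfolding rank, though it can be larger).
Upper bound: T is a sum of 3 rank-1 terms, T = [0, 1, -1] ⊗ [1, -2, -2] ⊗ [0, 0, 4] + [1, -1, 1] ⊗ [0, 0, 1] ⊗ [4, 4, -4] + [2, 1, 1] ⊗ [0, 0, 1] ⊗ [-2, 4, 4] (one valid choice — decompositions are not unique — normalised so each a, b is primitive with positive first nonzero entry; check it by expanding all entries), so rank(T) ≤ 3.
These bounds meet, so rank(T) = 3.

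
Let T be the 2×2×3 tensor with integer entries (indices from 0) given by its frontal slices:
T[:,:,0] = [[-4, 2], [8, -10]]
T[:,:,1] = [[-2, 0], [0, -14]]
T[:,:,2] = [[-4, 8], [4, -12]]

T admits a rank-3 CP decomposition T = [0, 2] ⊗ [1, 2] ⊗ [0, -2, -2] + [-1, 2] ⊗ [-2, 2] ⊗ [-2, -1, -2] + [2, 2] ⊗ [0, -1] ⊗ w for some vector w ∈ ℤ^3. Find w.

Subtract the known terms from T to get the rank-1 residual R = [2, 2] ⊗ [0, -1] ⊗ w, so R[i,j,k] = a[i]·b[j]·w[k]. Pick indices with nonzero a[0]·b[1] = (2)·(-1) = -2. Only the fibre through (0,1,·) is needed: R[0,1,:] = T[0,1,:] − Σₗ aₗ[0]bₗ[1]cₗ = [2, 0, 8] − (0)·(2)·[0, -2, -2] − (-1)·(2)·[-2, -1, -2] = [-2, -2, 4]. Then w[k] = R[0,1,k] / -2 for each k, giving w = [-2, -2, 4] / -2 = [1, 1, -2].

w = [1, 1, -2]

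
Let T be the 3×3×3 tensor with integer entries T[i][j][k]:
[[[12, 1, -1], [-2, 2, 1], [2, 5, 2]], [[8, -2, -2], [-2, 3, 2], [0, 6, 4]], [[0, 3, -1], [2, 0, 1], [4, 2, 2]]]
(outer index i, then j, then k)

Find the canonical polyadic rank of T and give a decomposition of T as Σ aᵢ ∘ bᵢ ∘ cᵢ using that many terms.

Lower bound: in the mode-1 unfolding of T (rows indexed by i, columns by (j,k)) the 3×3 minor on rows i ∈ {0, 1, 2}, columns (j,k) ∈ {(0,0), (0,1), (0,2)} is det [[12, 1, -1], [8, -2, -2], [0, 3, -1]] = 80 ≠ 0, so that unfolding has rank ≥ 3 and hence rank(T) ≥ 3 (CP rank is at least every unfolding rank, though it can be larger).
Upper bound: T is a sum of 3 rank-1 terms, T = [1, 1, -1] ∘ [2, -1, -1] ∘ [2, -1, 0] + [1, 2, 1] ∘ [1, -1, -2] ∘ [0, -1, -1] + [2, 1, 1] ∘ [2, 0, 1] ∘ [2, 1, 0] (written with every a and b primitive with positive leading entry and the scale carried by c; CP decompositions are not unique, and this one is verified by expanding entrywise), so rank(T) ≤ 3.
These bounds meet, so rank(T) = 3.

rank(T) = 3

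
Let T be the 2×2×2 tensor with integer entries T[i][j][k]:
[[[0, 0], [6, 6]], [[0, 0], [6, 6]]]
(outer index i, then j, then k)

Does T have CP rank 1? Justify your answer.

The mode-1 fibre T[:,1,0] = [6, 6] gives a = [1, 1] (primitive direction); the mode-2 fibre T[0,:,0] = [0, 6] gives b = [0, 1]; then c[k] = T[0,1,k] / (a[0]·b[1]) = [6, 6] / 1 = [6, 6].
Expanding [1, 1] ⊗ [0, 1] ⊗ [6, 6] reproduces all 8 entries of T, so T = [1, 1] ⊗ [0, 1] ⊗ [6, 6] and rank(T) ≤ 1.
Equivalently every frontal slice T[:,:,k] is c[k] times the rank-1 matrix [1, 1] ⊗ [0, 1]. So T has rank 1 (it is nonzero).

Yes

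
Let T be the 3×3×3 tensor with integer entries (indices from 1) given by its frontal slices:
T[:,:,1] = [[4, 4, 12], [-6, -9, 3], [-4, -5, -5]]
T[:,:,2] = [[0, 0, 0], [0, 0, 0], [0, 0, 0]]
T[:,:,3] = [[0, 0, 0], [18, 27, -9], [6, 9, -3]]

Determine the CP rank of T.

Lower bound: the mode-3 unfolding of T (rows indexed by k, columns by (i,j) = (1,1), (1,2), (1,3), (2,1), (2,2), (2,3), (3,1), (3,2), (3,3)) is [[4, 4, 12, -6, -9, 3, -4, -5, -5], [0, 0, 0, 0, 0, 0, 0, 0, 0], [0, 0, 0, 18, 27, -9, 6, 9, -3]].
There the 2×2 minor on rows k ∈ {1, 3}, columns (i,j) ∈ {(1,1), (2,1)} is det [[4, -6], [0, 18]] = 72 ≠ 0, so this unfolding has rank ≥ 2; CP rank is at least every unfolding rank, so rank(T) ≥ 2. (Flattening ranks never certify an upper bound on CP rank; for that we must actually write T with 2 rank-1 terms.)
Upper bound — finding two terms. Write S_k = T[:,:,k] for the frontal slices: S₁ = [[4, 4, 12], [-6, -9, 3], [-4, -5, -5]], S₂ = [[0, 0, 0], [0, 0, 0], [0, 0, 0]], S₃ = [[0, 0, 0], [18, 27, -9], [6, 9, -3]].
If T = a₁ ⊗ b₁ ⊗ c₁ + a₂ ⊗ b₂ ⊗ c₂ then each S_k = c₁[k]·a₁b₁ᵀ + c₂[k]·a₂b₂ᵀ. S₁ and S₃ are linearly independent, so a₁b₁ᵀ and a₂b₂ᵀ must span the same plane of matrices: they are the rank-1 matrices of the form x·S₁ + y·S₃.
The 2×2 minor of x·S₁ + y·S₃ on rows {1,2}, columns {1,2} is −12·x² + 36·xy = (-12)·(x − 3·y)(x), vanishing at (x:y) = (3:1) and (0:1).
M₁ = 3·S₁ + S₃ = [[12, 12, 36], [0, 0, 0], [-6, -6, -18]] = 6·[2, 0, -1][1, 1, 3]ᵀ and M₂ = S₃ = [[0, 0, 0], [18, 27, -9], [6, 9, -3]] = 3·[0, 3, 1][2, 3, -1]ᵀ, so take a₁ = [2, 0, -1], b₁ = [1, 1, 3], a₂ = [0, 3, 1], b₂ = [2, 3, -1].
Each slice is an integer combination of E₁ = a₁b₁ᵀ and E₂ = a₂b₂ᵀ: S₁ = 2·E₁ − E₂, S₂ = 0, S₃ = 3·E₂; reading off coefficients, c₁ = [2, 0, 0] and c₂ = [-1, 0, 3].
Hence T = [2, 0, -1] ⊗ [1, 1, 3] ⊗ [2, 0, 0] + [0, 3, 1] ⊗ [2, 3, -1] ⊗ [-1, 0, 3], so rank(T) ≤ 2.
These bounds meet, so rank(T) = 2.

2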